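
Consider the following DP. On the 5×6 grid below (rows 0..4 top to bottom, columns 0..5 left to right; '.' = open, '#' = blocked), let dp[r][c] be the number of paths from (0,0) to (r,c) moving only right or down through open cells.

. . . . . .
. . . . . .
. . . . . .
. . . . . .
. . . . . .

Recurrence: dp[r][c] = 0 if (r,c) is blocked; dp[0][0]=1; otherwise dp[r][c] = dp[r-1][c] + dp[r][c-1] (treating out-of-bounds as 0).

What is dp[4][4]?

70

r\c   0   1   2   3   4   5
  0   1   1   1   1   1   1
  1   1   2   3   4   5   6
  2   1   3   6  10  15  21
  3   1   4  10  20  35  56
  4   1   5  15  35  70 126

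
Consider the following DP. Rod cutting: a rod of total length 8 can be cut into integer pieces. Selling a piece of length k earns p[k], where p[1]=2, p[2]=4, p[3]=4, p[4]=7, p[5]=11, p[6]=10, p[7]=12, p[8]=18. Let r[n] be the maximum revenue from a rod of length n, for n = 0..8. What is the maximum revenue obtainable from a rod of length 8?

18

   n    0    1    2    3    4    5    6    7    8
r[n]    0    2    4    6    8   11   13   15   18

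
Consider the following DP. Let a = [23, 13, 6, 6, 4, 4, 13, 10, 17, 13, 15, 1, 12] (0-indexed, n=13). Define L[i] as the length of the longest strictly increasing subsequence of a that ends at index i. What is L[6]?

2

   i    0    1    2    3    4    5    6    7    8    9   10   11   12
a[i]   23   13    6    6    4    4   13   10   17   13   15    1   12
L[i]    1    1    1    1    1    1    2    2    3    3    4    1    3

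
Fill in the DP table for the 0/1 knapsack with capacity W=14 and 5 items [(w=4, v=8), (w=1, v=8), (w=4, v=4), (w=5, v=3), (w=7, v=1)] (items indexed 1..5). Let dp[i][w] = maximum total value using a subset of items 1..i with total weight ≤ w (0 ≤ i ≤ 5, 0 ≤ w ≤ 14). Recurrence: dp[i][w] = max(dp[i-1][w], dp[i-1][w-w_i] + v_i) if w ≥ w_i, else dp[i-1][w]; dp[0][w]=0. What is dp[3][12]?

20

i\w   0   1   2   3   4   5   6   7   8   9  10  11  12  13  14
  0   0   0   0   0   0   0   0   0   0   0   0   0   0   0   0
  1   0   0   0   0   8   8   8   8   8   8   8   8   8   8   8
  2   0   8   8   8   8  16  16  16  16  16  16  16  16  16  16
  3   0   8   8   8   8  16  16  16  16  20  20  20  20  20  20
  4   0   8   8   8   8  16  16  16  16  20  20  20  20  20  23
  5   0   8   8   8   8  16  16  16  16  20  20  20  20  20  23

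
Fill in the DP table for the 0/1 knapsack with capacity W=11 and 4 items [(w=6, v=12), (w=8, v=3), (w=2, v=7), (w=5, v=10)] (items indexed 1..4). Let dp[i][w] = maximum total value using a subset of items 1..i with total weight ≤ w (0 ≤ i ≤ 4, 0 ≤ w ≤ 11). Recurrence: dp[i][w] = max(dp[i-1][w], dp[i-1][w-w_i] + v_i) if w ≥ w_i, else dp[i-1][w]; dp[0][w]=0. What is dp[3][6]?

i\w   0   1   2   3   4   5   6   7   8   9  10  11
  0   0   0   0   0   0   0   0   0   0   0   0   0
  1   0   0   0   0   0   0  12  12  12  12  12  12
  2   0   0   0   0   0   0  12  12  12  12  12  12
  3   0   0   7   7   7   7  12  12  19  19  19  19
  4   0   0   7   7   7  10  12  17  19  19  19  22

12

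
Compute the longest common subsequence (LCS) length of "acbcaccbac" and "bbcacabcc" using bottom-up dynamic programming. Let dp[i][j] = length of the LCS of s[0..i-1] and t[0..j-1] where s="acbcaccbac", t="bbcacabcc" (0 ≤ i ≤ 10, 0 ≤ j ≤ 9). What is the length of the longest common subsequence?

6

   ''  b  b  c  a  c  a  b  c  c
''  0  0  0  0  0  0  0  0  0  0
 a  0  0  0  0  1  1  1  1  1  1
 c  0  0  0  1  1  2  2  2  2  2
 b  0  1  1  1  1  2  2  3  3  3
 c  0  1  1  2  2  2  2  3  4  4
 a  0  1  1  2  3  3  3  3  4  4
 c  0  1  1  2  3  4  4  4  4  5
 c  0  1  1  2  3  4  4  4  5  5
 b  0  1  2  2  3  4  4  5  5  5
 a  0  1  2  2  3  4  5  5  5  5
 c  0  1  2  3  3  4  5  5  6  6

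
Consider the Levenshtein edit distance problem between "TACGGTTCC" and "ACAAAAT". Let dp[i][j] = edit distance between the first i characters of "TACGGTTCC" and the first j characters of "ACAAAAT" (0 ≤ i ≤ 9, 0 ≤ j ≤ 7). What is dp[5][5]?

   ''  A  C  A  A  A  A  T
''  0  1  2  3  4  5  6  7
 T  1  1  2  3  4  5  6  6
 A  2  1  2  2  3  4  5  6
 C  3  2  1  2  3  4  5  6
 G  4  3  2  2  3  4  5  6
 G  5  4  3  3  3  4  5  6
 T  6  5  4  4  4  4  5  5
 T  7  6  5  5  5  5  5  5
 C  8  7  6  6  6  6  6  6
 C  9  8  7  7  7  7  7  7

4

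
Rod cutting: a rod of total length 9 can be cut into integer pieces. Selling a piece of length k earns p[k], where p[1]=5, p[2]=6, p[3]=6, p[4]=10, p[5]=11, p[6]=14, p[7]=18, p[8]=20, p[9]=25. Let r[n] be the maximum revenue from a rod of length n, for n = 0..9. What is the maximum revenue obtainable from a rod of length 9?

   n    0    1    2    3    4    5    6    7    8    9
r[n]    0    5   10   15   20   25   30   35   40   45

45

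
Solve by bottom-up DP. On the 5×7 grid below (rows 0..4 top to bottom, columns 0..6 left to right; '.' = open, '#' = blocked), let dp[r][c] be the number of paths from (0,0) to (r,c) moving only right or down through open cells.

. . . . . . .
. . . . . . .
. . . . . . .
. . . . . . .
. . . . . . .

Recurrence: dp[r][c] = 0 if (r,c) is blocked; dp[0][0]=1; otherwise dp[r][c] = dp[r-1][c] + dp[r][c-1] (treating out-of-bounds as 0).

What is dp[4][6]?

210

r\c   0   1   2   3   4   5   6
  0   1   1   1   1   1   1   1
  1   1   2   3   4   5   6   7
  2   1   3   6  10  15  21  28
  3   1   4  10  20  35  56  84
  4   1   5  15  35  70 126 210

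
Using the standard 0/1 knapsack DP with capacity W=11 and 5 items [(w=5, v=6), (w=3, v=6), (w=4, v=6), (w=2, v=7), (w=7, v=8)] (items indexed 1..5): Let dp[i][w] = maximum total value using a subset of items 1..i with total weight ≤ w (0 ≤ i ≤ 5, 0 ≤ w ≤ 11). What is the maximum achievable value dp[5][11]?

19

i\w   0   1   2   3   4   5   6   7   8   9  10  11
  0   0   0   0   0   0   0   0   0   0   0   0   0
  1   0   0   0   0   0   6   6   6   6   6   6   6
  2   0   0   0   6   6   6   6   6  12  12  12  12
  3   0   0   0   6   6   6   6  12  12  12  12  12
  4   0   0   7   7   7  13  13  13  13  19  19  19
  5   0   0   7   7   7  13  13  13  13  19  19  19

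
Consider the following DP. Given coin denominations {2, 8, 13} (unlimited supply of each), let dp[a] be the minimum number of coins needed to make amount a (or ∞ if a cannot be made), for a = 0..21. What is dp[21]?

 a  0  1  2  3  4  5  6  7  8  9 10 11 12 13 14 15 16 17 18 19 20 21
dp  0  -  1  -  2  -  3  -  1  -  2  -  3  1  4  2  2  3  3  4  4  2
(- denotes ∞ / unreachable)

2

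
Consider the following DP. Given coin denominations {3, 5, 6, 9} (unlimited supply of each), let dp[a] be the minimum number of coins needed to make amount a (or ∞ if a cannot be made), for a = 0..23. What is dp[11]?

2

 a  0  1  2  3  4  5  6  7  8  9 10 11 12 13 14 15 16 17 18 19 20 21 22 23
dp  0  -  -  1  -  1  1  -  2  1  2  2  2  3  2  2  3  3  2  3  3  3  4  3
(- denotes ∞ / unreachable)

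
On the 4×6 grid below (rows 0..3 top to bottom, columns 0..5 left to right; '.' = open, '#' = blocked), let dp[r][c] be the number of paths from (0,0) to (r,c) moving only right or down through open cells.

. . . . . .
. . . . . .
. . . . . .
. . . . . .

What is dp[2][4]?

r\c   0   1   2   3   4   5
  0   1   1   1   1   1   1
  1   1   2   3   4   5   6
  2   1   3   6  10  15  21
  3   1   4  10  20  35  56

15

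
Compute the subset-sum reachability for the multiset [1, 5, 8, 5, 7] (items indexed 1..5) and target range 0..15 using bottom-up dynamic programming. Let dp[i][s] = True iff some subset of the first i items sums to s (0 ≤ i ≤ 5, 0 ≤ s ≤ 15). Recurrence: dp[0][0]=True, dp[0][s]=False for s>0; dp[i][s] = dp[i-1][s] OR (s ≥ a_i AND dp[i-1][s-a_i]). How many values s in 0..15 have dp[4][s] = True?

i\s   0   1   2   3   4   5   6   7   8   9  10  11  12  13  14  15
  0   T   F   F   F   F   F   F   F   F   F   F   F   F   F   F   F
  1   T   T   F   F   F   F   F   F   F   F   F   F   F   F   F   F
  2   T   T   F   F   F   T   T   F   F   F   F   F   F   F   F   F
  3   T   T   F   F   F   T   T   F   T   T   F   F   F   T   T   F
  4   T   T   F   F   F   T   T   F   T   T   T   T   F   T   T   F
  5   T   T   F   F   F   T   T   T   T   T   T   T   T   T   T   T

10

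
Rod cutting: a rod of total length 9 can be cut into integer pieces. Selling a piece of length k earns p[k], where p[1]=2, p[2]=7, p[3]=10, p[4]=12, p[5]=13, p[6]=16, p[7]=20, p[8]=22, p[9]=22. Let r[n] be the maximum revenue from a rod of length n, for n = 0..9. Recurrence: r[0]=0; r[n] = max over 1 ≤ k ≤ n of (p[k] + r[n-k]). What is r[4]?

14

   n    0    1    2    3    4    5    6    7    8    9
r[n]    0    2    7   10   14   17   21   24   28   31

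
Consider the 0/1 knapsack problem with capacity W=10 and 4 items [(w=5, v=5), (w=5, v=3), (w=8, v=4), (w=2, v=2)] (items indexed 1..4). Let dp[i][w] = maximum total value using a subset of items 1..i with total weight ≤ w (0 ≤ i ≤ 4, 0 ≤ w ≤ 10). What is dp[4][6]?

i\w   0   1   2   3   4   5   6   7   8   9  10
  0   0   0   0   0   0   0   0   0   0   0   0
  1   0   0   0   0   0   5   5   5   5   5   5
  2   0   0   0   0   0   5   5   5   5   5   8
  3   0   0   0   0   0   5   5   5   5   5   8
  4   0   0   2   2   2   5   5   7   7   7   8

5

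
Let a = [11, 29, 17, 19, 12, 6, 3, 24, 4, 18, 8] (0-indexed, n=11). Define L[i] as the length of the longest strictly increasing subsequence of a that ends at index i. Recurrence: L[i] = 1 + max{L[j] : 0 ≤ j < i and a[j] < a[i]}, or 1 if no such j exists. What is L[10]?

   i    0    1    2    3    4    5    6    7    8    9   10
a[i]   11   29   17   19   12    6    3   24    4   18    8
L[i]    1    2    2    3    2    1    1    4    2    3    3

3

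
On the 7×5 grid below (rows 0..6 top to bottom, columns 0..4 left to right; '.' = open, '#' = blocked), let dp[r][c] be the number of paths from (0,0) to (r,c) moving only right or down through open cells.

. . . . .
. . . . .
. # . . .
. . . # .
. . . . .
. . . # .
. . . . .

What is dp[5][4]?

18

r\c   0   1   2   3   4
  0   1   1   1   1   1
  1   1   2   3   4   5
  2   1   0   3   7  12
  3   1   1   4   0  12
  4   1   2   6   6  18
  5   1   3   9   0  18
  6   1   4  13  13  31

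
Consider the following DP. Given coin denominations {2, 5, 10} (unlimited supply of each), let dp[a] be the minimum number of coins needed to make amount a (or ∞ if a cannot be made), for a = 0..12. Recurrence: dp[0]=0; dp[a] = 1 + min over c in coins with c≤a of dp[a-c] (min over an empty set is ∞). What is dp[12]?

2

 a  0  1  2  3  4  5  6  7  8  9 10 11 12
dp  0  -  1  -  2  1  3  2  4  3  1  4  2
(- denotes ∞ / unreachable)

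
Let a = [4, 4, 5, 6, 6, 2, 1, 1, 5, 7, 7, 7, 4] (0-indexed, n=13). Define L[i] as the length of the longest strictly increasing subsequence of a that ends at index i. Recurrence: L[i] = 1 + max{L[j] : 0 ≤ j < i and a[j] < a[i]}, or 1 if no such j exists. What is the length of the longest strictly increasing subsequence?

   i    0    1    2    3    4    5    6    7    8    9   10   11   12
a[i]    4    4    5    6    6    2    1    1    5    7    7    7    4
L[i]    1    1    2    3    3    1    1    1    2    4    4    4    2

4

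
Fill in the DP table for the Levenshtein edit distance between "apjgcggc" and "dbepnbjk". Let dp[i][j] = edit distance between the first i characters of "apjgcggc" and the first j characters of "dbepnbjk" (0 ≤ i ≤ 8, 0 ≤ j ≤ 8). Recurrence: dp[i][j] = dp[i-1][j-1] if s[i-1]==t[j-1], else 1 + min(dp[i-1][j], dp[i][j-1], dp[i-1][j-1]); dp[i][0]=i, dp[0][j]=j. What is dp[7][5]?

   ''  d  b  e  p  n  b  j  k
''  0  1  2  3  4  5  6  7  8
 a  1  1  2  3  4  5  6  7  8
 p  2  2  2  3  3  4  5  6  7
 j  3  3  3  3  4  4  5  5  6
 g  4  4  4  4  4  5  5  6  6
 c  5  5  5  5  5  5  6  6  7
 g  6  6  6  6  6  6  6  7  7
 g  7  7  7  7  7  7  7  7  8
 c  8  8  8  8  8  8  8  8  8

7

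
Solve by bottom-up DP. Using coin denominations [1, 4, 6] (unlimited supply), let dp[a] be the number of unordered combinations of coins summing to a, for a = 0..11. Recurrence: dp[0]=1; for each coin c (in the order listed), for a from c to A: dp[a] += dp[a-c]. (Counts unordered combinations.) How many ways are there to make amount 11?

5

after  coin     0     1     2     3     4     5     6     7     8     9    10    11
          1     1     1     1     1     1     1     1     1     1     1     1     1
          4     1     1     1     1     2     2     2     2     3     3     3     3
          6     1     1     1     1     2     2     3     3     4     4     5     5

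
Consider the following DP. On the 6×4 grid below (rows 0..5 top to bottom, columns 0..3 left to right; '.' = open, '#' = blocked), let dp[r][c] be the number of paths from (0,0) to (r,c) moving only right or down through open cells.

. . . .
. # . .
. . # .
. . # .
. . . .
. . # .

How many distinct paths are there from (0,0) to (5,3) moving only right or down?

r\c   0   1   2   3
  0   1   1   1   1
  1   1   0   1   2
  2   1   1   0   2
  3   1   2   0   2
  4   1   3   3   5
  5   1   4   0   5

5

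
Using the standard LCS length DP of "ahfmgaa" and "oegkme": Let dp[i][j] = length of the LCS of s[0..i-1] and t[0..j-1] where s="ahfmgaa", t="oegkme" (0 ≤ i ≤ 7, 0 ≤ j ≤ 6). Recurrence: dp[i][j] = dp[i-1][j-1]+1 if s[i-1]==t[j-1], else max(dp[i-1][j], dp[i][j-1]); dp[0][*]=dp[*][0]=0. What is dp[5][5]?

1

   ''  o  e  g  k  m  e
''  0  0  0  0  0  0  0
 a  0  0  0  0  0  0  0
 h  0  0  0  0  0  0  0
 f  0  0  0  0  0  0  0
 m  0  0  0  0  0  1  1
 g  0  0  0  1  1  1  1
 a  0  0  0  1  1  1  1
 a  0  0  0  1  1  1  1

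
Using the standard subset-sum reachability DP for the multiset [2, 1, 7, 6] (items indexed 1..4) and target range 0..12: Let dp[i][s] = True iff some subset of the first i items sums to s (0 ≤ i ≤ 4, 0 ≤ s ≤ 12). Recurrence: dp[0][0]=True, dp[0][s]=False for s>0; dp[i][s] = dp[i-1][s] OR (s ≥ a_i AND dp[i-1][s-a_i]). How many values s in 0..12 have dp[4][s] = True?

9

i\s   0   1   2   3   4   5   6   7   8   9  10  11  12
  0   T   F   F   F   F   F   F   F   F   F   F   F   F
  1   T   F   T   F   F   F   F   F   F   F   F   F   F
  2   T   T   T   T   F   F   F   F   F   F   F   F   F
  3   T   T   T   T   F   F   F   T   T   T   T   F   F
  4   T   T   T   T   F   F   T   T   T   T   T   F   F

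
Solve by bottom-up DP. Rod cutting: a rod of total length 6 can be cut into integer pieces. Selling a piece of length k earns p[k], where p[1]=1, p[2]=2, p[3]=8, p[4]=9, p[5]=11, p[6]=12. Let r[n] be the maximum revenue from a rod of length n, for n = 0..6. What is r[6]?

   n    0    1    2    3    4    5    6
r[n]    0    1    2    8    9   11   16

16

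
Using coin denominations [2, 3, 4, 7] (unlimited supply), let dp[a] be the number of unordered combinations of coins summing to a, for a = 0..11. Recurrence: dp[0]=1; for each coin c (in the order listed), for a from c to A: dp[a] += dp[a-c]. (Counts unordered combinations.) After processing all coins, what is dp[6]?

3

after  coin     0     1     2     3     4     5     6     7     8     9    10    11
          2     1     0     1     0     1     0     1     0     1     0     1     0
          3     1     0     1     1     1     1     2     1     2     2     2     2
          4     1     0     1     1     2     1     3     2     4     3     5     4
          7     1     0     1     1     2     1     3     3     4     4     6     6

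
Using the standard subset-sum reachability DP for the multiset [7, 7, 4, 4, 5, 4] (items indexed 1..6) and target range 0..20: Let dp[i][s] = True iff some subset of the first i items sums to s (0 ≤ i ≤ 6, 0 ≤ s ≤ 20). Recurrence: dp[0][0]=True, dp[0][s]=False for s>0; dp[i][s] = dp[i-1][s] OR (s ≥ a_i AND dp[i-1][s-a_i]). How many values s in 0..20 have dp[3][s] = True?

i\s   0   1   2   3   4   5   6   7   8   9  10  11  12  13  14  15  16  17  18  19  20
  0   T   F   F   F   F   F   F   F   F   F   F   F   F   F   F   F   F   F   F   F   F
  1   T   F   F   F   F   F   F   T   F   F   F   F   F   F   F   F   F   F   F   F   F
  2   T   F   F   F   F   F   F   T   F   F   F   F   F   F   T   F   F   F   F   F   F
  3   T   F   F   F   T   F   F   T   F   F   F   T   F   F   T   F   F   F   T   F   F
  4   T   F   F   F   T   F   F   T   T   F   F   T   F   F   T   T   F   F   T   F   F
  5   T   F   F   F   T   T   F   T   T   T   F   T   T   T   T   T   T   F   T   T   T
  6   T   F   F   F   T   T   F   T   T   T   F   T   T   T   T   T   T   T   T   T   T

6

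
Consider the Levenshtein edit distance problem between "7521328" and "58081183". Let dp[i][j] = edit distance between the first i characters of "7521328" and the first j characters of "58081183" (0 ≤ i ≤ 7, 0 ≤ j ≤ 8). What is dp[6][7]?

6

   ''  5  8  0  8  1  1  8  3
''  0  1  2  3  4  5  6  7  8
 7  1  1  2  3  4  5  6  7  8
 5  2  1  2  3  4  5  6  7  8
 2  3  2  2  3  4  5  6  7  8
 1  4  3  3  3  4  4  5  6  7
 3  5  4  4  4  4  5  5  6  6
 2  6  5  5  5  5  5  6  6  7
 8  7  6  5  6  5  6  6  6  7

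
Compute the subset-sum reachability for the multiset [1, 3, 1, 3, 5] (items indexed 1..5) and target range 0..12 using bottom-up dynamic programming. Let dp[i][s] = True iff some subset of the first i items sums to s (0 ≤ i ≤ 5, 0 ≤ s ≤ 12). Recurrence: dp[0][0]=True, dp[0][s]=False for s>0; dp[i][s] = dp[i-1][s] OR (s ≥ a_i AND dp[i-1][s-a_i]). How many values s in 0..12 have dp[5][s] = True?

13

i\s   0   1   2   3   4   5   6   7   8   9  10  11  12
  0   T   F   F   F   F   F   F   F   F   F   F   F   F
  1   T   T   F   F   F   F   F   F   F   F   F   F   F
  2   T   T   F   T   T   F   F   F   F   F   F   F   F
  3   T   T   T   T   T   T   F   F   F   F   F   F   F
  4   T   T   T   T   T   T   T   T   T   F   F   F   F
  5   T   T   T   T   T   T   T   T   T   T   T   T   T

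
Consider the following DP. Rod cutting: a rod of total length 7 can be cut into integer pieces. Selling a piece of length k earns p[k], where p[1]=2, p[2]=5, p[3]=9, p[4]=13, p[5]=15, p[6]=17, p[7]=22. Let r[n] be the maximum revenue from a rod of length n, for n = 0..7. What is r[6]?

18

   n    0    1    2    3    4    5    6    7
r[n]    0    2    5    9   13   15   18   22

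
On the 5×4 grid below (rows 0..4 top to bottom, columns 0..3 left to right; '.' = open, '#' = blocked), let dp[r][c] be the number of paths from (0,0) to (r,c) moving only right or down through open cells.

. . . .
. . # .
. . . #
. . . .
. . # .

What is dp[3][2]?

r\c   0   1   2   3
  0   1   1   1   1
  1   1   2   0   1
  2   1   3   3   0
  3   1   4   7   7
  4   1   5   0   7

7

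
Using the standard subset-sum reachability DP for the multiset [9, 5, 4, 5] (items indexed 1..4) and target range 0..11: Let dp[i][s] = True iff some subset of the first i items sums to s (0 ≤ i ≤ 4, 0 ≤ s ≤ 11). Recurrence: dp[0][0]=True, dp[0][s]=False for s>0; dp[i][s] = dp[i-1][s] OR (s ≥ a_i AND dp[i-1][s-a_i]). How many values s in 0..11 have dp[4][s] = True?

5

i\s   0   1   2   3   4   5   6   7   8   9  10  11
  0   T   F   F   F   F   F   F   F   F   F   F   F
  1   T   F   F   F   F   F   F   F   F   T   F   F
  2   T   F   F   F   F   T   F   F   F   T   F   F
  3   T   F   F   F   T   T   F   F   F   T   F   F
  4   T   F   F   F   T   T   F   F   F   T   T   F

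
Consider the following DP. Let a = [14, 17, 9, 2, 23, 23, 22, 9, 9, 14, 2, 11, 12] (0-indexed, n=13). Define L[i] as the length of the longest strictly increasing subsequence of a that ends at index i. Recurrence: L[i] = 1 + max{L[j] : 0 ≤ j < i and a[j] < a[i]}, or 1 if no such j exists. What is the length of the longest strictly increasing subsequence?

4

   i    0    1    2    3    4    5    6    7    8    9   10   11   12
a[i]   14   17    9    2   23   23   22    9    9   14    2   11   12
L[i]    1    2    1    1    3    3    3    2    2    3    1    3    4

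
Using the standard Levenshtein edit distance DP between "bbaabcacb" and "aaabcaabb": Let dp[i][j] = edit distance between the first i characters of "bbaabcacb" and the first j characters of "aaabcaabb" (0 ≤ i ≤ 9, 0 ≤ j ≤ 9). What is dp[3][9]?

   ''  a  a  a  b  c  a  a  b  b
''  0  1  2  3  4  5  6  7  8  9
 b  1  1  2  3  3  4  5  6  7  8
 b  2  2  2  3  3  4  5  6  6  7
 a  3  2  2  2  3  4  4  5  6  7
 a  4  3  2  2  3  4  4  4  5  6
 b  5  4  3  3  2  3  4  5  4  5
 c  6  5  4  4  3  2  3  4  5  5
 a  7  6  5  4  4  3  2  3  4  5
 c  8  7  6  5  5  4  3  3  4  5
 b  9  8  7  6  5  5  4  4  3  4

7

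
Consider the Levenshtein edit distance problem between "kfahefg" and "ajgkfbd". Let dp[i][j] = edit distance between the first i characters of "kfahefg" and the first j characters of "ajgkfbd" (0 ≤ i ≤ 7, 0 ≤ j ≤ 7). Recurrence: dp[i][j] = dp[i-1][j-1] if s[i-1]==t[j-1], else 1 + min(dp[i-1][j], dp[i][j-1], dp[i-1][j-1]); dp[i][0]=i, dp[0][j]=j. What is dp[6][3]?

   ''  a  j  g  k  f  b  d
''  0  1  2  3  4  5  6  7
 k  1  1  2  3  3  4  5  6
 f  2  2  2  3  4  3  4  5
 a  3  2  3  3  4  4  4  5
 h  4  3  3  4  4  5  5  5
 e  5  4  4  4  5  5  6  6
 f  6  5  5  5  5  5  6  7
 g  7  6  6  5  6  6  6  7

5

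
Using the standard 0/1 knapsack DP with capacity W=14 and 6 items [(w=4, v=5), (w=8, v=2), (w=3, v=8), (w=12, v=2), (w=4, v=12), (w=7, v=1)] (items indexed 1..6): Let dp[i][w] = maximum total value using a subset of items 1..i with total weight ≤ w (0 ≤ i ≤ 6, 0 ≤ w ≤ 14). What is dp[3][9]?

13

i\w   0   1   2   3   4   5   6   7   8   9  10  11  12  13  14
  0   0   0   0   0   0   0   0   0   0   0   0   0   0   0   0
  1   0   0   0   0   5   5   5   5   5   5   5   5   5   5   5
  2   0   0   0   0   5   5   5   5   5   5   5   5   7   7   7
  3   0   0   0   8   8   8   8  13  13  13  13  13  13  13  13
  4   0   0   0   8   8   8   8  13  13  13  13  13  13  13  13
  5   0   0   0   8  12  12  12  20  20  20  20  25  25  25  25
  6   0   0   0   8  12  12  12  20  20  20  20  25  25  25  25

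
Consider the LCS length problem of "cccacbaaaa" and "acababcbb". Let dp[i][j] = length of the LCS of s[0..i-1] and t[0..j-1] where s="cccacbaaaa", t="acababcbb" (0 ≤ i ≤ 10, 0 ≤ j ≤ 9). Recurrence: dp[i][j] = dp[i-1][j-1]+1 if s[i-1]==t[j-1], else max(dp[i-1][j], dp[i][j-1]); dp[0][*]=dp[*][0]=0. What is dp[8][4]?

3

   ''  a  c  a  b  a  b  c  b  b
''  0  0  0  0  0  0  0  0  0  0
 c  0  0  1  1  1  1  1  1  1  1
 c  0  0  1  1  1  1  1  2  2  2
 c  0  0  1  1  1  1  1  2  2  2
 a  0  1  1  2  2  2  2  2  2  2
 c  0  1  2  2  2  2  2  3  3  3
 b  0  1  2  2  3  3  3  3  4  4
 a  0  1  2  3  3  4  4  4  4  4
 a  0  1  2  3  3  4  4  4  4  4
 a  0  1  2  3  3  4  4  4  4  4
 a  0  1  2  3  3  4  4  4  4  4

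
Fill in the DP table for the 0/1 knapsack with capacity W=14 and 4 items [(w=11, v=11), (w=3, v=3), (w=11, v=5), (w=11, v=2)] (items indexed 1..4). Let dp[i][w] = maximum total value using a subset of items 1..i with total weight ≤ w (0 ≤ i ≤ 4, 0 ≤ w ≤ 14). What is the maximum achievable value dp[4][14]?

14

i\w   0   1   2   3   4   5   6   7   8   9  10  11  12  13  14
  0   0   0   0   0   0   0   0   0   0   0   0   0   0   0   0
  1   0   0   0   0   0   0   0   0   0   0   0  11  11  11  11
  2   0   0   0   3   3   3   3   3   3   3   3  11  11  11  14
  3   0   0   0   3   3   3   3   3   3   3   3  11  11  11  14
  4   0   0   0   3   3   3   3   3   3   3   3  11  11  11  14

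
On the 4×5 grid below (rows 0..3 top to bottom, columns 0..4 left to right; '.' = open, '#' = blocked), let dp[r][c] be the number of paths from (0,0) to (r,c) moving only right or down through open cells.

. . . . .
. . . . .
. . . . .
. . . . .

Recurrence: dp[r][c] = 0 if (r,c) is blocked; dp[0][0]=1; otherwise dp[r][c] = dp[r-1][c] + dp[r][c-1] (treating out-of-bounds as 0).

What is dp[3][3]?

20

r\c   0   1   2   3   4
  0   1   1   1   1   1
  1   1   2   3   4   5
  2   1   3   6  10  15
  3   1   4  10  20  35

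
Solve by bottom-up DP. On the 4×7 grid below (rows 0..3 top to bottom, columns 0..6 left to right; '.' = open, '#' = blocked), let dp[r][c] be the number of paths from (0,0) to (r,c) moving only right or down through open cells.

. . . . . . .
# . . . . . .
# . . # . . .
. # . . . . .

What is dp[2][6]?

15

r\c   0   1   2   3   4   5   6
  0   1   1   1   1   1   1   1
  1   0   1   2   3   4   5   6
  2   0   1   3   0   4   9  15
  3   0   0   3   3   7  16  31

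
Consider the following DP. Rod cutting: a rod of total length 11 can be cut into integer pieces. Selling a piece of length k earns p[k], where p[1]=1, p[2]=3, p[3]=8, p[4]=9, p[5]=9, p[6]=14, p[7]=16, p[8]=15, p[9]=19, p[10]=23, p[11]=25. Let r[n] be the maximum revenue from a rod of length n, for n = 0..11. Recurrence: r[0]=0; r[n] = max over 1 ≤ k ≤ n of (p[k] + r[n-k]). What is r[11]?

   n    0    1    2    3    4    5    6    7    8    9   10   11
r[n]    0    1    3    8    9   11   16   17   19   24   25   27

27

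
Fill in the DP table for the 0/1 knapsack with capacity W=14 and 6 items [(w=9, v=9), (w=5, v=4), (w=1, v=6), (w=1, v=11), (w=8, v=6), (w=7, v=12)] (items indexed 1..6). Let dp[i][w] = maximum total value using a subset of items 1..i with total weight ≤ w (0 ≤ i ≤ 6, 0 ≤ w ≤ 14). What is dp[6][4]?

i\w   0   1   2   3   4   5   6   7   8   9  10  11  12  13  14
  0   0   0   0   0   0   0   0   0   0   0   0   0   0   0   0
  1   0   0   0   0   0   0   0   0   0   9   9   9   9   9   9
  2   0   0   0   0   0   4   4   4   4   9   9   9   9   9  13
  3   0   6   6   6   6   6  10  10  10  10  15  15  15  15  15
  4   0  11  17  17  17  17  17  21  21  21  21  26  26  26  26
  5   0  11  17  17  17  17  17  21  21  21  23  26  26  26  26
  6   0  11  17  17  17  17  17  21  23  29  29  29  29  29  33

17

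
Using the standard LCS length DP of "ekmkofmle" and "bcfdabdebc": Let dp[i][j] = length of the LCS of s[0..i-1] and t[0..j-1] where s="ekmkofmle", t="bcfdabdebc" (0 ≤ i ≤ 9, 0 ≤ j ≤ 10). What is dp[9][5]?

1

   ''  b  c  f  d  a  b  d  e  b  c
''  0  0  0  0  0  0  0  0  0  0  0
 e  0  0  0  0  0  0  0  0  1  1  1
 k  0  0  0  0  0  0  0  0  1  1  1
 m  0  0  0  0  0  0  0  0  1  1  1
 k  0  0  0  0  0  0  0  0  1  1  1
 o  0  0  0  0  0  0  0  0  1  1  1
 f  0  0  0  1  1  1  1  1  1  1  1
 m  0  0  0  1  1  1  1  1  1  1  1
 l  0  0  0  1  1  1  1  1  1  1  1
 e  0  0  0  1  1  1  1  1  2  2  2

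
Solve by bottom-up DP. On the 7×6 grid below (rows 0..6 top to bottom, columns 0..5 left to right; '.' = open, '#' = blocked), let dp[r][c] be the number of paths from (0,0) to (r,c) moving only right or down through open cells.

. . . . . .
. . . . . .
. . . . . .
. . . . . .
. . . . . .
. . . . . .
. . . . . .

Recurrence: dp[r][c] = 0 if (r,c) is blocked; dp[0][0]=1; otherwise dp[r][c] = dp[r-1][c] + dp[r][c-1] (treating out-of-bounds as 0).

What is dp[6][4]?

r\c   0   1   2   3   4   5
  0   1   1   1   1   1   1
  1   1   2   3   4   5   6
  2   1   3   6  10  15  21
  3   1   4  10  20  35  56
  4   1   5  15  35  70 126
  5   1   6  21  56 126 252
  6   1   7  28  84 210 462

210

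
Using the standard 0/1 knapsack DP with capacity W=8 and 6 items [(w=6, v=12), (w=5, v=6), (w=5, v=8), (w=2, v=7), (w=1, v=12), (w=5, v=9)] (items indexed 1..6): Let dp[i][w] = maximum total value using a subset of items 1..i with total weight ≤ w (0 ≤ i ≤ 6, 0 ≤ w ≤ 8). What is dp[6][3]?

19

i\w   0   1   2   3   4   5   6   7   8
  0   0   0   0   0   0   0   0   0   0
  1   0   0   0   0   0   0  12  12  12
  2   0   0   0   0   0   6  12  12  12
  3   0   0   0   0   0   8  12  12  12
  4   0   0   7   7   7   8  12  15  19
  5   0  12  12  19  19  19  20  24  27
  6   0  12  12  19  19  19  21  24  28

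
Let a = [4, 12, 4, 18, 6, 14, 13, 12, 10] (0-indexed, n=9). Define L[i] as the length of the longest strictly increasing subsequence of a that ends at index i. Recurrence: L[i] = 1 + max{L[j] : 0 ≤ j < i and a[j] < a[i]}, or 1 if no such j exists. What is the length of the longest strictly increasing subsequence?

   i    0    1    2    3    4    5    6    7    8
a[i]    4   12    4   18    6   14   13   12   10
L[i]    1    2    1    3    2    3    3    3    3

3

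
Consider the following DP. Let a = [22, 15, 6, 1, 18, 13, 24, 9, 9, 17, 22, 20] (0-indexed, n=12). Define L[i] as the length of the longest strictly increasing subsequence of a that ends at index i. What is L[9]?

   i    0    1    2    3    4    5    6    7    8    9   10   11
a[i]   22   15    6    1   18   13   24    9    9   17   22   20
L[i]    1    1    1    1    2    2    3    2    2    3    4    4

3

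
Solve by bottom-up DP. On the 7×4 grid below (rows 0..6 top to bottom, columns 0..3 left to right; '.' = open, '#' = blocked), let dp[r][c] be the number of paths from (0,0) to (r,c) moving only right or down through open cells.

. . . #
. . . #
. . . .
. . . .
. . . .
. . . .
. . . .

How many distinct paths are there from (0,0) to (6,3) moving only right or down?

80

r\c   0   1   2   3
  0   1   1   1   0
  1   1   2   3   0
  2   1   3   6   6
  3   1   4  10  16
  4   1   5  15  31
  5   1   6  21  52
  6   1   7  28  80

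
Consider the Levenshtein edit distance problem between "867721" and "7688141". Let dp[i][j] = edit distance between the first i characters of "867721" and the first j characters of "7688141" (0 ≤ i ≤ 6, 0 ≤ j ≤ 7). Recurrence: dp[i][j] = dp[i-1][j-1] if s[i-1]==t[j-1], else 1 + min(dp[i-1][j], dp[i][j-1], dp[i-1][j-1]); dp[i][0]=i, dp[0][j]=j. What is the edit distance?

5

   ''  7  6  8  8  1  4  1
''  0  1  2  3  4  5  6  7
 8  1  1  2  2  3  4  5  6
 6  2  2  1  2  3  4  5  6
 7  3  2  2  2  3  4  5  6
 7  4  3  3  3  3  4  5  6
 2  5  4  4  4  4  4  5  6
 1  6  5  5  5  5  4  5  5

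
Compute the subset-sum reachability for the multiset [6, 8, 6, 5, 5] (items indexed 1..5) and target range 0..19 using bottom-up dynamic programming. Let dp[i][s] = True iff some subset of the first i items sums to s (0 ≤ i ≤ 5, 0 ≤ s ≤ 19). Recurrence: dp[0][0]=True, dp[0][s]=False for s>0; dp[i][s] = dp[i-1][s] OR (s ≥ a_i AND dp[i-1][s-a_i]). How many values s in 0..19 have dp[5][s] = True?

13

i\s   0   1   2   3   4   5   6   7   8   9  10  11  12  13  14  15  16  17  18  19
  0   T   F   F   F   F   F   F   F   F   F   F   F   F   F   F   F   F   F   F   F
  1   T   F   F   F   F   F   T   F   F   F   F   F   F   F   F   F   F   F   F   F
  2   T   F   F   F   F   F   T   F   T   F   F   F   F   F   T   F   F   F   F   F
  3   T   F   F   F   F   F   T   F   T   F   F   F   T   F   T   F   F   F   F   F
  4   T   F   F   F   F   T   T   F   T   F   F   T   T   T   T   F   F   T   F   T
  5   T   F   F   F   F   T   T   F   T   F   T   T   T   T   T   F   T   T   T   T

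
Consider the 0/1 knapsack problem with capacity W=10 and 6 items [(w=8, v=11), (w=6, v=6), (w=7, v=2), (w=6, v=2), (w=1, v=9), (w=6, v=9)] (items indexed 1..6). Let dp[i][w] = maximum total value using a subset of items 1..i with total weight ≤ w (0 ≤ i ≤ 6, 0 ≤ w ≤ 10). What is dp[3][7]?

i\w   0   1   2   3   4   5   6   7   8   9  10
  0   0   0   0   0   0   0   0   0   0   0   0
  1   0   0   0   0   0   0   0   0  11  11  11
  2   0   0   0   0   0   0   6   6  11  11  11
  3   0   0   0   0   0   0   6   6  11  11  11
  4   0   0   0   0   0   0   6   6  11  11  11
  5   0   9   9   9   9   9   9  15  15  20  20
  6   0   9   9   9   9   9   9  18  18  20  20

6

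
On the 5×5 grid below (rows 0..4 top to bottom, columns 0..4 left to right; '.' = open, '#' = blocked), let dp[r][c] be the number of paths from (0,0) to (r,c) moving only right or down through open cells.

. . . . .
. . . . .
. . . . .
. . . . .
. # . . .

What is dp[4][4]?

r\c   0   1   2   3   4
  0   1   1   1   1   1
  1   1   2   3   4   5
  2   1   3   6  10  15
  3   1   4  10  20  35
  4   1   0  10  30  65

65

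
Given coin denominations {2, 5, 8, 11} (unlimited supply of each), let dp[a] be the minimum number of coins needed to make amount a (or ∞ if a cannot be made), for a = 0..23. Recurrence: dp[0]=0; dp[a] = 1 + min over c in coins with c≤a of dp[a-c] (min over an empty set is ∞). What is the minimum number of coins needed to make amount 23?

4

 a  0  1  2  3  4  5  6  7  8  9 10 11 12 13 14 15 16 17 18 19 20 21 22 23
dp  0  -  1  -  2  1  3  2  1  3  2  1  3  2  4  3  2  4  3  2  4  3  2  4
(- denotes ∞ / unreachable)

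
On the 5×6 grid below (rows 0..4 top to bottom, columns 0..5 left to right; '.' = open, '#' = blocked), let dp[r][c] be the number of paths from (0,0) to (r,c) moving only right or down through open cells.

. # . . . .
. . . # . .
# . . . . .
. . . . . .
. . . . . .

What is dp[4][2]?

4

r\c   0   1   2   3   4   5
  0   1   0   0   0   0   0
  1   1   1   1   0   0   0
  2   0   1   2   2   2   2
  3   0   1   3   5   7   9
  4   0   1   4   9  16  25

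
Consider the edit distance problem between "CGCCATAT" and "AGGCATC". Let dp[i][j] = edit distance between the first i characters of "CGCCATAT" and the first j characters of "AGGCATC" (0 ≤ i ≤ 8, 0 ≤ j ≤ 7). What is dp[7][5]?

   ''  A  G  G  C  A  T  C
''  0  1  2  3  4  5  6  7
 C  1  1  2  3  3  4  5  6
 G  2  2  1  2  3  4  5  6
 C  3  3  2  2  2  3  4  5
 C  4  4  3  3  2  3  4  4
 A  5  4  4  4  3  2  3  4
 T  6  5  5  5  4  3  2  3
 A  7  6  6  6  5  4  3  3
 T  8  7  7  7  6  5  4  4

4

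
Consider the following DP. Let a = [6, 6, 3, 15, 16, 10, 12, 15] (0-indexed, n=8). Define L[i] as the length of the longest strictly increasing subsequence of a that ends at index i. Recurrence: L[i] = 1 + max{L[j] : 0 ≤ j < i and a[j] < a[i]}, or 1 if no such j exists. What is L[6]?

3

   i    0    1    2    3    4    5    6    7
a[i]    6    6    3   15   16   10   12   15
L[i]    1    1    1    2    3    2    3    4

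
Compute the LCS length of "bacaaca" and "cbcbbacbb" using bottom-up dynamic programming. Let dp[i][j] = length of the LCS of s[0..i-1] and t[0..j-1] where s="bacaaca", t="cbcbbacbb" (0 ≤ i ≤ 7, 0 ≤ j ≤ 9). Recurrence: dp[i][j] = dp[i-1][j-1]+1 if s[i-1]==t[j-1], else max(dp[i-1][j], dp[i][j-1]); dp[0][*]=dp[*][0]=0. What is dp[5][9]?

3

   ''  c  b  c  b  b  a  c  b  b
''  0  0  0  0  0  0  0  0  0  0
 b  0  0  1  1  1  1  1  1  1  1
 a  0  0  1  1  1  1  2  2  2  2
 c  0  1  1  2  2  2  2  3  3  3
 a  0  1  1  2  2  2  3  3  3  3
 a  0  1  1  2  2  2  3  3  3  3
 c  0  1  1  2  2  2  3  4  4  4
 a  0  1  1  2  2  2  3  4  4  4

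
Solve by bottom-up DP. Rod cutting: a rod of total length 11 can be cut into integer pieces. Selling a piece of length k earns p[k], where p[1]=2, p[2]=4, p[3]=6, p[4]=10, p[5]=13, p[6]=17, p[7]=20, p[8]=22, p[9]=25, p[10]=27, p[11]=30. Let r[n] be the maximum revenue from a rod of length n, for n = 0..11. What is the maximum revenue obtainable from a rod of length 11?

30

   n    0    1    2    3    4    5    6    7    8    9   10   11
r[n]    0    2    4    6   10   13   17   20   22   25   27   30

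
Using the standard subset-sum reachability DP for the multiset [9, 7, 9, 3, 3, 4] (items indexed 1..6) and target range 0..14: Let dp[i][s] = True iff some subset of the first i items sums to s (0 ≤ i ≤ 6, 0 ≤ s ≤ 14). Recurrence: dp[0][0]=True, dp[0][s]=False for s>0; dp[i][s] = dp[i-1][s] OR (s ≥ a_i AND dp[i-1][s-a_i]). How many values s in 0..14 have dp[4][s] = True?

i\s   0   1   2   3   4   5   6   7   8   9  10  11  12  13  14
  0   T   F   F   F   F   F   F   F   F   F   F   F   F   F   F
  1   T   F   F   F   F   F   F   F   F   T   F   F   F   F   F
  2   T   F   F   F   F   F   F   T   F   T   F   F   F   F   F
  3   T   F   F   F   F   F   F   T   F   T   F   F   F   F   F
  4   T   F   F   T   F   F   F   T   F   T   T   F   T   F   F
  5   T   F   F   T   F   F   T   T   F   T   T   F   T   T   F
  6   T   F   F   T   T   F   T   T   F   T   T   T   T   T   T

6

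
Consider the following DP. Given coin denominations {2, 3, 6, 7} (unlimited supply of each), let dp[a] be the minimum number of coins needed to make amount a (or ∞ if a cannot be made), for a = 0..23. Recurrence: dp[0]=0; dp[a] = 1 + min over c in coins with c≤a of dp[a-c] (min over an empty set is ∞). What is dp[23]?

4

 a  0  1  2  3  4  5  6  7  8  9 10 11 12 13 14 15 16 17 18 19 20 21 22 23
dp  0  -  1  1  2  2  1  1  2  2  2  3  2  2  2  3  3  3  3  3  3  3  4  4
(- denotes ∞ / unreachable)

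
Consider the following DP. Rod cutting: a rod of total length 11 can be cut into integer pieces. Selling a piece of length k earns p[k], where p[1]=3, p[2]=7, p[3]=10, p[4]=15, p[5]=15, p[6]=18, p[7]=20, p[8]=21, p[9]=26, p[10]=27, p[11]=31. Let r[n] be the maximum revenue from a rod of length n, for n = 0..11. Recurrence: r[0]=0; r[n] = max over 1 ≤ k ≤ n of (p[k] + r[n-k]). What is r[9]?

33

   n    0    1    2    3    4    5    6    7    8    9   10   11
r[n]    0    3    7   10   15   18   22   25   30   33   37   40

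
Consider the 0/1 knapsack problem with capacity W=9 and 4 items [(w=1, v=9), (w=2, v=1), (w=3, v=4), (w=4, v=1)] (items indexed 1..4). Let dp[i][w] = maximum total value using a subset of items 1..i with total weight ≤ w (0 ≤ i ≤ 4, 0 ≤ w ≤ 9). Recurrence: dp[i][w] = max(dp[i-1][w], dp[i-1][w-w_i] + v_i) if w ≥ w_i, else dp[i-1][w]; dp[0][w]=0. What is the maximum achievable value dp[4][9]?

i\w   0   1   2   3   4   5   6   7   8   9
  0   0   0   0   0   0   0   0   0   0   0
  1   0   9   9   9   9   9   9   9   9   9
  2   0   9   9  10  10  10  10  10  10  10
  3   0   9   9  10  13  13  14  14  14  14
  4   0   9   9  10  13  13  14  14  14  14

14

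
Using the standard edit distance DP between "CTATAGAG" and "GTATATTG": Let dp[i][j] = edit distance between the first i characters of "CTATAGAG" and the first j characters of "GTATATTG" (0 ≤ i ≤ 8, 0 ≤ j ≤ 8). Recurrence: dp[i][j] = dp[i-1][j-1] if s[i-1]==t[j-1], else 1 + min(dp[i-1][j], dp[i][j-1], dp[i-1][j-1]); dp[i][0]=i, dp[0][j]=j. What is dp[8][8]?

   ''  G  T  A  T  A  T  T  G
''  0  1  2  3  4  5  6  7  8
 C  1  1  2  3  4  5  6  7  8
 T  2  2  1  2  3  4  5  6  7
 A  3  3  2  1  2  3  4  5  6
 T  4  4  3  2  1  2  3  4  5
 A  5  5  4  3  2  1  2  3  4
 G  6  5  5  4  3  2  2  3  3
 A  7  6  6  5  4  3  3  3  4
 G  8  7  7  6  5  4  4  4  3

3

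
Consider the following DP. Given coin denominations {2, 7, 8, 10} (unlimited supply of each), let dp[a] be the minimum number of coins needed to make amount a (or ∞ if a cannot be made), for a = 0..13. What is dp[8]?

1

 a  0  1  2  3  4  5  6  7  8  9 10 11 12 13
dp  0  -  1  -  2  -  3  1  1  2  1  3  2  4
(- denotes ∞ / unreachable)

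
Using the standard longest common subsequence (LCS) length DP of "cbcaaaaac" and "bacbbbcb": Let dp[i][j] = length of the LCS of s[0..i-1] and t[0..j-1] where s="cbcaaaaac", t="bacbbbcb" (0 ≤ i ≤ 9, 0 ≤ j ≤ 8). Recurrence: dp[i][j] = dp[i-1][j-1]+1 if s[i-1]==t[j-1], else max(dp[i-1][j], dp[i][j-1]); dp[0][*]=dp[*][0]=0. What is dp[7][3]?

2

   ''  b  a  c  b  b  b  c  b
''  0  0  0  0  0  0  0  0  0
 c  0  0  0  1  1  1  1  1  1
 b  0  1  1  1  2  2  2  2  2
 c  0  1  1  2  2  2  2  3  3
 a  0  1  2  2  2  2  2  3  3
 a  0  1  2  2  2  2  2  3  3
 a  0  1  2  2  2  2  2  3  3
 a  0  1  2  2  2  2  2  3  3
 a  0  1  2  2  2  2  2  3  3
 c  0  1  2  3  3  3  3  3  3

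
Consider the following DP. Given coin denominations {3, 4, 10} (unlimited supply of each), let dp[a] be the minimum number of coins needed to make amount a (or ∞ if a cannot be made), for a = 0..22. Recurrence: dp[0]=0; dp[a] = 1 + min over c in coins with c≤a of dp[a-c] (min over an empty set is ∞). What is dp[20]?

 a  0  1  2  3  4  5  6  7  8  9 10 11 12 13 14 15 16 17 18 19 20 21 22
dp  0  -  -  1  1  -  2  2  2  3  1  3  3  2  2  4  3  3  3  4  2  4  4
(- denotes ∞ / unreachable)

2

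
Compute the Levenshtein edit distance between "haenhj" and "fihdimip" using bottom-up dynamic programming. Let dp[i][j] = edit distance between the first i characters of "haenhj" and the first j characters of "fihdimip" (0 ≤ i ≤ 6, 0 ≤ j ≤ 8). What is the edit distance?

7

   ''  f  i  h  d  i  m  i  p
''  0  1  2  3  4  5  6  7  8
 h  1  1  2  2  3  4  5  6  7
 a  2  2  2  3  3  4  5  6  7
 e  3  3  3  3  4  4  5  6  7
 n  4  4  4  4  4  5  5  6  7
 h  5  5  5  4  5  5  6  6  7
 j  6  6  6  5  5  6  6  7  7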